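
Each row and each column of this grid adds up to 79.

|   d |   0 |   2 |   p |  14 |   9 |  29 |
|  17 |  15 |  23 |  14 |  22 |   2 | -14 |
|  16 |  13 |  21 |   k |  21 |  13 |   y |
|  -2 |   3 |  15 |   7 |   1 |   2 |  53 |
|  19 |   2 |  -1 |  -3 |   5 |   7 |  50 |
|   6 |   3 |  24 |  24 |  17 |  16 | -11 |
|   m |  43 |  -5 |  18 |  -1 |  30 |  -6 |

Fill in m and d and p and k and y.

m = 0, d = 23, p = 2, k = 17, y = -22

Column 7 has 29 − 14 + 53 + 50 − 11 − 6 = 101; the blank must be 79 − 101 = -22.
Row 3 has 16 + 13 + 21 + 21 + 13 − 22 = 62; the blank must be 79 − 62 = 17.
Column 4 has 14 + 17 + 7 − 3 + 24 + 18 = 77; the blank must be 79 − 77 = 2.
Row 1 has 0 + 2 + 2 + 14 + 9 + 29 = 56; the blank must be 79 − 56 = 23.
Row 7 has 43 − 5 + 18 − 1 + 30 − 6 = 79; the blank must be 79 − 79 = 0.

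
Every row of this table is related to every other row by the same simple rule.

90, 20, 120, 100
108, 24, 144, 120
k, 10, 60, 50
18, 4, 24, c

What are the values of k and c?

k = 45, c = 20

Each row is a constant multiple of every other row — this is a multiplication table with the headers hidden.
Row 3 is 60/120 = 1/2 times row 1, so its entry in column 1 is 90 × 1/2 = 45.
Row 4 is 24/120 = 1/5 times row 1, so its entry in column 4 is 100 × 1/5 = 20.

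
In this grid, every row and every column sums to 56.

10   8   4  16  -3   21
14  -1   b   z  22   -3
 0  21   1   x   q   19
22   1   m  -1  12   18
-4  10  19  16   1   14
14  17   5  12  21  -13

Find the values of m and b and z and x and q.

The known cells in column 5 total 53, leaving 56 − 53 = 3 for the blank.
The known cells in row 3 total 44, leaving 56 − 44 = 12 for the blank.
The known cells in row 4 total 52, leaving 56 − 52 = 4 for the blank.
The known cells in column 3 total 33, leaving 56 − 33 = 23 for the blank.
The known cells in row 2 total 55, leaving 56 − 55 = 1 for the blank.

m = 4, b = 23, z = 1, x = 12, q = 3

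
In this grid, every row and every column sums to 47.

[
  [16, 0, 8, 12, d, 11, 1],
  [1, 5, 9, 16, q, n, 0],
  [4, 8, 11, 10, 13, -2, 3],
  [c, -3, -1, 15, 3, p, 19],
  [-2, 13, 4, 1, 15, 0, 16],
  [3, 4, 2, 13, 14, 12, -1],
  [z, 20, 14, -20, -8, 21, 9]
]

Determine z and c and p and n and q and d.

z = 11, c = 14, p = 0, n = 5, q = 11, d = -1

The known cells in row 1 total 48, leaving 47 − 48 = -1 for the blank.
The known cells in column 5 total 36, leaving 47 − 36 = 11 for the blank.
The known cells in row 2 total 42, leaving 47 − 42 = 5 for the blank.
The known cells in row 7 total 36, leaving 47 − 36 = 11 for the blank.
The known cells in column 1 total 33, leaving 47 − 33 = 14 for the blank.
The known cells in row 4 total 47, leaving 47 − 47 = 0 for the blank.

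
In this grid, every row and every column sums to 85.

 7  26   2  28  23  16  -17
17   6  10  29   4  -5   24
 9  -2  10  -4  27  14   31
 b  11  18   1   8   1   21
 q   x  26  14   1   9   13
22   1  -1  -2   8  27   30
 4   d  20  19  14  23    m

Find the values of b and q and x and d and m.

Row 4: 11 + 18 + 1 + 8 + 1 + 21 = 60, so its missing entry is 85 − 60 = 25.
Column 1: 7 + 17 + 9 + 25 + 22 + 4 = 84, so its missing entry is 85 − 84 = 1.
Column 7: -17 + 24 + 31 + 21 + 13 + 30 = 102, so its missing entry is 85 − 102 = -17.
Row 7: 4 + 20 + 19 + 14 + 23 − 17 = 63, so its missing entry is 85 − 63 = 22.
Row 5: 1 + 26 + 14 + 1 + 9 + 13 = 64, so its missing entry is 85 − 64 = 21.

b = 25, q = 1, x = 21, d = 22, m = -17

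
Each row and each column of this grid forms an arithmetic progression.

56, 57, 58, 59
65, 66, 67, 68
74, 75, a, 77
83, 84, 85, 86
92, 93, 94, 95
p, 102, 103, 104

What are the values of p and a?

Along each row the entries change by 1 per step; down each column they change by 9.
Row 6: from 102 at column 2, stepping by 1 to column 1 gives 101.
Row 3: from 74 at column 1, stepping by 1 to column 3 gives 76.

p = 101, a = 76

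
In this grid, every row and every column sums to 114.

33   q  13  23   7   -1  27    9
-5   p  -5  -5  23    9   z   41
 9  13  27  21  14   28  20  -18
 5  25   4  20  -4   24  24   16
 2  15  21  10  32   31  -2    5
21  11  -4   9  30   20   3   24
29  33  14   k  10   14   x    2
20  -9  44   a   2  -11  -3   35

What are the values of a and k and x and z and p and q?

a = 36, k = 0, x = 12, z = 33, p = 23, q = 3

Row 1 has 33 + 13 + 23 + 7 − 1 + 27 + 9 = 111; the blank must be 114 − 111 = 3.
Column 2 has 3 + 13 + 25 + 15 + 11 + 33 − 9 = 91; the blank must be 114 − 91 = 23.
Row 8 has 20 − 9 + 44 + 2 − 11 − 3 + 35 = 78; the blank must be 114 − 78 = 36.
Row 2 has -5 + 23 − 5 − 5 + 23 + 9 + 41 = 81; the blank must be 114 − 81 = 33.
Column 7 has 27 + 33 + 20 + 24 − 2 + 3 − 3 = 102; the blank must be 114 − 102 = 12.
Row 7 has 29 + 33 + 14 + 10 + 14 + 12 + 2 = 114; the blank must be 114 − 114 = 0.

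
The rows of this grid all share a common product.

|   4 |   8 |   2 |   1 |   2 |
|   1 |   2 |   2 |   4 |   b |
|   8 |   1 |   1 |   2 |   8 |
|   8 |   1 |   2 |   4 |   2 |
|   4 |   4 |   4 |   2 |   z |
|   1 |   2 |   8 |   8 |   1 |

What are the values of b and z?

b = 8, z = 1

Rows 3 and 4 each multiply to 128, so every row has product 128.
Row 2: 1×2×2×4 = 16, so the missing entry is 128 ÷ 16 = 8.
Row 5: 4×4×4×2 = 128, so the missing entry is 128 ÷ 128 = 1.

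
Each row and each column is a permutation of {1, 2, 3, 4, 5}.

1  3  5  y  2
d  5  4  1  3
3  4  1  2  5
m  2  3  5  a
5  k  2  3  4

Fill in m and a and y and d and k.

m = 4, a = 1, y = 4, d = 2, k = 1

Cell (4,5): column 5 already has {2, 3, 4, 5} → 1.
At (row 1, col 4): row 1 already has {1, 2, 3, 5}, so the value is 4.
At (row 4, col 1): row 4 already has {1, 2, 3, 5}, so the value is 4.
At (row 2, col 1): row 2 already has {1, 3, 4, 5}, so the value is 2.
For row 5, column 2: row 5 already has {2, 3, 4, 5}; that leaves 1.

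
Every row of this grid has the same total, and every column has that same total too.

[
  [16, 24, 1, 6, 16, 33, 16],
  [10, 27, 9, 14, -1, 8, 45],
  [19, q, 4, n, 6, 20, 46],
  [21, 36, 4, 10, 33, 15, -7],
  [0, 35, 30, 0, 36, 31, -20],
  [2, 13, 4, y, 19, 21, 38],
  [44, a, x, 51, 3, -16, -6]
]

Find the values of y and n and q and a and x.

Rows 1 and 2 both sum to 112, so that's the common total.
Column 3: 1 + 9 + 4 + 4 + 30 + 4 = 52, so its missing entry is 112 − 52 = 60.
Row 7: 44 + 60 + 51 + 3 − 16 − 6 = 136, so its missing entry is 112 − 136 = -24.
Column 2: 24 + 27 + 36 + 35 + 13 − 24 = 111, so its missing entry is 112 − 111 = 1.
Row 3: 19 + 1 + 4 + 6 + 20 + 46 = 96, so its missing entry is 112 − 96 = 16.
Row 6: 2 + 13 + 4 + 19 + 21 + 38 = 97, so its missing entry is 112 − 97 = 15.

y = 15, n = 16, q = 1, a = -24, x = 60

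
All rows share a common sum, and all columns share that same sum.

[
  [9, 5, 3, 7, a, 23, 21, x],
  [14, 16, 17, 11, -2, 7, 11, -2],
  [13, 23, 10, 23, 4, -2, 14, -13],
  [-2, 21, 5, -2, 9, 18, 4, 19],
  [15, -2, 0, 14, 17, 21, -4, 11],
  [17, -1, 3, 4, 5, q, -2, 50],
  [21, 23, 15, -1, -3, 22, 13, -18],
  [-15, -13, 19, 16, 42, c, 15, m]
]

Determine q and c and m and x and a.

q = -4, c = -13, m = 21, x = 4, a = 0

Rows 2 and 3 both sum to 72, so that's the common total.
Row 6: 17 − 1 + 3 + 4 + 5 − 2 + 50 = 76, so its missing entry is 72 − 76 = -4.
Column 5: -2 + 4 + 9 + 17 + 5 − 3 + 42 = 72, so its missing entry is 72 − 72 = 0.
Row 1: 9 + 5 + 3 + 7 + 0 + 23 + 21 = 68, so its missing entry is 72 − 68 = 4.
Column 8: 4 − 2 − 13 + 19 + 11 + 50 − 18 = 51, so its missing entry is 72 − 51 = 21.
Row 8: -15 − 13 + 19 + 16 + 42 + 15 + 21 = 85, so its missing entry is 72 − 85 = -13.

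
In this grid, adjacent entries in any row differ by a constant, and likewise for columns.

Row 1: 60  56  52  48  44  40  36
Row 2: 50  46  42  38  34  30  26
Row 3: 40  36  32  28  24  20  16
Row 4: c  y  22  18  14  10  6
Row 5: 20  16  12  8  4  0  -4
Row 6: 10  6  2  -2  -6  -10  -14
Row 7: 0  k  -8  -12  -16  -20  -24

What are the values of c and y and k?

c = 30, y = 26, k = -4

Along each row the entries change by -4 per step; down each column they change by -10.
Row 4: from 22 at column 3, stepping by -4 to column 1 gives 30.
Row 4: from 22 at column 3, stepping by -4 to column 2 gives 26.
Row 7: from 0 at column 1, stepping by -4 to column 2 gives -4.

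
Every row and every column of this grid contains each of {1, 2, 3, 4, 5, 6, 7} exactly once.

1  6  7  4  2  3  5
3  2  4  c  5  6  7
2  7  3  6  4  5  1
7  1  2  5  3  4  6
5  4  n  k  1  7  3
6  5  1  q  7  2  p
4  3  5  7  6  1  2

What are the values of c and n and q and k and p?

Cell (5,3): column 3 already has {1, 2, 3, 4, 5, 7} → 6.
For row 5, column 4: row 5 already has {1, 3, 4, 5, 6, 7}; that leaves 2.
At (row 6, col 7): column 7 already has {1, 2, 3, 5, 6, 7}, so the value is 4.
For row 6, column 4: row 6 already has {1, 2, 4, 5, 6, 7}; that leaves 3.
Cell (2,4): row 2 already has {2, 3, 4, 5, 6, 7} → 1.

c = 1, n = 6, q = 3, k = 2, p = 4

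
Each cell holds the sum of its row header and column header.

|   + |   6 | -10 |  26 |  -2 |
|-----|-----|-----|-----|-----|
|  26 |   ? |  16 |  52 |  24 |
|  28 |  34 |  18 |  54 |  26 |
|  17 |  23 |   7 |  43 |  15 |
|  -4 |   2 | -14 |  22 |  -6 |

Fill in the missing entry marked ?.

26 + 6 = 32.

32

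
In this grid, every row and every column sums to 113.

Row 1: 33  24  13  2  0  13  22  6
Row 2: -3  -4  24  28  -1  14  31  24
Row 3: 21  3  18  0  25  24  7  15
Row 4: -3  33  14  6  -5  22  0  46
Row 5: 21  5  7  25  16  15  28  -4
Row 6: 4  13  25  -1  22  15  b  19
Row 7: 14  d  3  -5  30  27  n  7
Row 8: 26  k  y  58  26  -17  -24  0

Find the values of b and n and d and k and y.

Row 6 has 4 + 13 + 25 − 1 + 22 + 15 + 19 = 97; the blank must be 113 − 97 = 16.
Column 3 has 13 + 24 + 18 + 14 + 7 + 25 + 3 = 104; the blank must be 113 − 104 = 9.
Row 8 has 26 + 9 + 58 + 26 − 17 − 24 + 0 = 78; the blank must be 113 − 78 = 35.
Column 2 has 24 − 4 + 3 + 33 + 5 + 13 + 35 = 109; the blank must be 113 − 109 = 4.
Row 7 has 14 + 4 + 3 − 5 + 30 + 27 + 7 = 80; the blank must be 113 − 80 = 33.

b = 16, n = 33, d = 4, k = 35, y = 9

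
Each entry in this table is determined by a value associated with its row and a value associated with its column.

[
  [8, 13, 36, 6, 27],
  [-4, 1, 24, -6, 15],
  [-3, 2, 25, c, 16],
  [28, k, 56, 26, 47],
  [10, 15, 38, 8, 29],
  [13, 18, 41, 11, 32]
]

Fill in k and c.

k = 33, c = -5

The difference between any two rows is the same in every column — this is an addition table with the headers hidden.
Row 4 minus row 1 is 56 − 36 = 20, so its entry in column 2 is 13 + 20 = 33.
Row 3 minus row 1 is 25 − 36 = -11, so its entry in column 4 is 6 + (-11) = -5.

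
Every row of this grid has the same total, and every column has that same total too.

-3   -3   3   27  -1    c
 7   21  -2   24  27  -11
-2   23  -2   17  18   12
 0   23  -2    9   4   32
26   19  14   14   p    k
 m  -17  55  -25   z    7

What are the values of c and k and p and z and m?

c = 43, k = -17, p = 10, z = 8, m = 38

Rows 2 and 3 both sum to 66, so that's the common total.
Column 1 has -3 + 7 − 2 + 0 + 26 = 28; the blank must be 66 − 28 = 38.
Row 6 has 38 − 17 + 55 − 25 + 7 = 58; the blank must be 66 − 58 = 8.
Column 5 has -1 + 27 + 18 + 4 + 8 = 56; the blank must be 66 − 56 = 10.
Row 5 has 26 + 19 + 14 + 14 + 10 = 83; the blank must be 66 − 83 = -17.
Row 1 has -3 − 3 + 3 + 27 − 1 = 23; the blank must be 66 − 23 = 43.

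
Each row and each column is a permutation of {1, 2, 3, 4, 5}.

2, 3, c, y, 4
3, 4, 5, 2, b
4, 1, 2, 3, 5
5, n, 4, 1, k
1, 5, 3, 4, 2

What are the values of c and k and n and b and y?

c = 1, k = 3, n = 2, b = 1, y = 5

For row 4, column 2: column 2 already has {1, 3, 4, 5}; that leaves 2.
Cell (4,5): row 4 already has {1, 2, 4, 5} → 3.
At (row 1, col 4): column 4 already has {1, 2, 3, 4}, so the value is 5.
At (row 2, col 5): row 2 already has {2, 3, 4, 5}, so the value is 1.
Cell (1,3): row 1 already has {2, 3, 4, 5} → 1.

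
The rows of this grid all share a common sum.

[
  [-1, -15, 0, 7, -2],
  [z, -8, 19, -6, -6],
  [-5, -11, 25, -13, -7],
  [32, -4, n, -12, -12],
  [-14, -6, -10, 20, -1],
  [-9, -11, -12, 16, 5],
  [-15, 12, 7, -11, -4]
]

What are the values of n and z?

n = -15, z = -10

The complete rows each total -11.
Row 4 is missing -11 − 4 = -15 (since 32 − 4 − 12 − 12 = 4).
Row 2 is missing -11 − (-1) = -10 (since -8 + 19 − 6 − 6 = -1).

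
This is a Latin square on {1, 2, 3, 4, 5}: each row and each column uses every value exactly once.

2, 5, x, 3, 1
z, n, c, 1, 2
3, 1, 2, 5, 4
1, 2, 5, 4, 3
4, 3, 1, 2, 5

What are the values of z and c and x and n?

For row 2, column 1: column 1 already has {1, 2, 3, 4}; that leaves 5.
For row 1, column 3: row 1 already has {1, 2, 3, 5}; that leaves 4.
At (row 2, col 3): column 3 already has {1, 2, 4, 5}, so the value is 3.
Cell (2,2): row 2 already has {1, 2, 3, 5} → 4.

z = 5, c = 3, x = 4, n = 4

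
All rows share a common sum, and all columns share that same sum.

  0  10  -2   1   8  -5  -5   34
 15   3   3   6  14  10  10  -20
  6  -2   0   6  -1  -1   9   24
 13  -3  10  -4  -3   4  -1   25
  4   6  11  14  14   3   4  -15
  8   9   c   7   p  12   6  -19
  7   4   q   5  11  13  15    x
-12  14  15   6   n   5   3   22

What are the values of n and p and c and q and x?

n = -12, p = 10, c = 8, q = -4, x = -10

Rows 1 and 2 both sum to 41, so that's the common total.
Row 8 has -12 + 14 + 15 + 6 + 5 + 3 + 22 = 53; the blank must be 41 − 53 = -12.
Column 5 has 8 + 14 − 1 − 3 + 14 + 11 − 12 = 31; the blank must be 41 − 31 = 10.
Column 8 has 34 − 20 + 24 + 25 − 15 − 19 + 22 = 51; the blank must be 41 − 51 = -10.
Row 7 has 7 + 4 + 5 + 11 + 13 + 15 − 10 = 45; the blank must be 41 − 45 = -4.
Row 6 has 8 + 9 + 7 + 10 + 12 + 6 − 19 = 33; the blank must be 41 − 33 = 8.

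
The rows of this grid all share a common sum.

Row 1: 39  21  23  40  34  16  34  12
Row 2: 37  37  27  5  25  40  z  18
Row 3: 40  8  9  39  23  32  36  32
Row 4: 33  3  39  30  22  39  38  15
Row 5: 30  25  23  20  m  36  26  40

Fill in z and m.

Rows 3 and 4 both add up to 219, so every row sums to 219.
Row 2: 37 + 37 + 27 + 5 + 25 + 40 + 18 = 189, so the missing entry is 219 − 189 = 30.
Row 5: 30 + 25 + 23 + 20 + 36 + 26 + 40 = 200, so the missing entry is 219 − 200 = 19.

z = 30, m = 19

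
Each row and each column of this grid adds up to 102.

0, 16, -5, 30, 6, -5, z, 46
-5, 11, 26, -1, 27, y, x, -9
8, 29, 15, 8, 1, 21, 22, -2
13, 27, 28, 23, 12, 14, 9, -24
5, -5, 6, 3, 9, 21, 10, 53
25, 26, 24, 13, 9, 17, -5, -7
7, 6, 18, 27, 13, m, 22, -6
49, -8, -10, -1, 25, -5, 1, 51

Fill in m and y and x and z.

m = 15, y = 24, x = 29, z = 14

Row 1: 0 + 16 − 5 + 30 + 6 − 5 + 46 = 88, so its missing entry is 102 − 88 = 14.
Column 7: 14 + 22 + 9 + 10 − 5 + 22 + 1 = 73, so its missing entry is 102 − 73 = 29.
Row 7: 7 + 6 + 18 + 27 + 13 + 22 − 6 = 87, so its missing entry is 102 − 87 = 15.
Row 2: -5 + 11 + 26 − 1 + 27 + 29 − 9 = 78, so its missing entry is 102 − 78 = 24.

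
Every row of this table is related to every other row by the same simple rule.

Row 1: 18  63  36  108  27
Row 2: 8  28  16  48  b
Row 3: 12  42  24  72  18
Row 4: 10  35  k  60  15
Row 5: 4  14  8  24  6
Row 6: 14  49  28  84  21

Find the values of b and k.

Each row is a constant multiple of every other row — this is a multiplication table with the headers hidden.
Row 2 is 48/108 = 4/9 times row 1, so its entry in column 5 is 27 × 4/9 = 12.
Row 4 is 60/108 = 5/9 times row 1, so its entry in column 3 is 36 × 5/9 = 20.

b = 12, k = 20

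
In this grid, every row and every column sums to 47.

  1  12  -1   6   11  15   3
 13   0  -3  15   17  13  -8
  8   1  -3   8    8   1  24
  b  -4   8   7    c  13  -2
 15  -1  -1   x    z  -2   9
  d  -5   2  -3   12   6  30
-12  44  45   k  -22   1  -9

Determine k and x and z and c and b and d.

Row 6: -5 + 2 − 3 + 12 + 6 + 30 = 42, so its missing entry is 47 − 42 = 5.
Column 1: 1 + 13 + 8 + 15 + 5 − 12 = 30, so its missing entry is 47 − 30 = 17.
Row 4: 17 − 4 + 8 + 7 + 13 − 2 = 39, so its missing entry is 47 − 39 = 8.
Column 5: 11 + 17 + 8 + 8 + 12 − 22 = 34, so its missing entry is 47 − 34 = 13.
Row 5: 15 − 1 − 1 + 13 − 2 + 9 = 33, so its missing entry is 47 − 33 = 14.
Row 7: -12 + 44 + 45 − 22 + 1 − 9 = 47, so its missing entry is 47 − 47 = 0.

k = 0, x = 14, z = 13, c = 8, b = 17, d = 5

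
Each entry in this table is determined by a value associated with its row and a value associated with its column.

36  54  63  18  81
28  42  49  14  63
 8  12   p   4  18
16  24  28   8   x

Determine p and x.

p = 14, x = 36

Each row is a constant multiple of every other row — this is a multiplication table with the headers hidden.
Row 3 is 4/18 = 2/9 times row 1, so its entry in column 3 is 63 × 2/9 = 14.
Row 4 is 8/18 = 4/9 times row 1, so its entry in column 5 is 81 × 4/9 = 36.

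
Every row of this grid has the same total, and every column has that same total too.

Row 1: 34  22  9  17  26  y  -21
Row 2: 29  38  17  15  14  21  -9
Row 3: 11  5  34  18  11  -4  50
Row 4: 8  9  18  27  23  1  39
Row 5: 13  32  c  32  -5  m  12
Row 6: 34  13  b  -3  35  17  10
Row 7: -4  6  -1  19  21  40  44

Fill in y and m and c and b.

Rows 2 and 3 both sum to 125, so that's the common total.
Row 1 has 34 + 22 + 9 + 17 + 26 − 21 = 87; the blank must be 125 − 87 = 38.
Column 6 has 38 + 21 − 4 + 1 + 17 + 40 = 113; the blank must be 125 − 113 = 12.
Row 5 has 13 + 32 + 32 − 5 + 12 + 12 = 96; the blank must be 125 − 96 = 29.
Row 6 has 34 + 13 − 3 + 35 + 17 + 10 = 106; the blank must be 125 − 106 = 19.

y = 38, m = 12, c = 29, b = 19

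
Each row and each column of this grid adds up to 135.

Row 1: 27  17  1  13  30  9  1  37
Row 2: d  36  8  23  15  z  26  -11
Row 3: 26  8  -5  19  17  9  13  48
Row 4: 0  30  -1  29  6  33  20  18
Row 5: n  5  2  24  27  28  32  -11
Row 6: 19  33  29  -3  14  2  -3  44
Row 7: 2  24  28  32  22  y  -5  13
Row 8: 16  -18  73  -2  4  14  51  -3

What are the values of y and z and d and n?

Row 5: 5 + 2 + 24 + 27 + 28 + 32 − 11 = 107, so its missing entry is 135 − 107 = 28.
Column 1: 27 + 26 + 0 + 28 + 19 + 2 + 16 = 118, so its missing entry is 135 − 118 = 17.
Row 7: 2 + 24 + 28 + 32 + 22 − 5 + 13 = 116, so its missing entry is 135 − 116 = 19.
Row 2: 17 + 36 + 8 + 23 + 15 + 26 − 11 = 114, so its missing entry is 135 − 114 = 21.

y = 19, z = 21, d = 17, n = 28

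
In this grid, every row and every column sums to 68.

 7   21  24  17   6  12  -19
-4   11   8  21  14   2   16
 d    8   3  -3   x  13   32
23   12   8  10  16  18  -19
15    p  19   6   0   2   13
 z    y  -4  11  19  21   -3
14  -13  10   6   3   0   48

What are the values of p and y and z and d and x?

p = 13, y = 16, z = 8, d = 5, x = 10

Column 5: 6 + 14 + 16 + 0 + 19 + 3 = 58, so its missing entry is 68 − 58 = 10.
Row 3: 8 + 3 − 3 + 10 + 13 + 32 = 63, so its missing entry is 68 − 63 = 5.
Column 1: 7 − 4 + 5 + 23 + 15 + 14 = 60, so its missing entry is 68 − 60 = 8.
Row 6: 8 − 4 + 11 + 19 + 21 − 3 = 52, so its missing entry is 68 − 52 = 16.
Row 5: 15 + 19 + 6 + 0 + 2 + 13 = 55, so its missing entry is 68 − 55 = 13.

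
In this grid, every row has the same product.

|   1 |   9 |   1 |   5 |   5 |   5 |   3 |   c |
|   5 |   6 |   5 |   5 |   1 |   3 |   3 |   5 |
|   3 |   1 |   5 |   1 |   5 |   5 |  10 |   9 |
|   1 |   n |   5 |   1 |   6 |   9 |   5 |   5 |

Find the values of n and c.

n = 5, c = 10

Rows 2 and 3 each multiply to 33750, so every row has product 33750.
Row 4: 1×5×1×6×9×5×5 = 6750, so the missing entry is 33750 ÷ 6750 = 5.
Row 1: 1×9×1×5×5×5×3 = 3375, so the missing entry is 33750 ÷ 3375 = 10.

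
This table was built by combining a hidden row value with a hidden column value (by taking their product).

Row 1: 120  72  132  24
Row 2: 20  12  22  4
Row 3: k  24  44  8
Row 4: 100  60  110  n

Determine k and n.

Each row is a constant multiple of every other row — this is a multiplication table with the headers hidden.
Row 3 is 44/132 = 1/3 times row 1, so its entry in column 1 is 120 × 1/3 = 40.
Row 4 is 110/132 = 5/6 times row 1, so its entry in column 4 is 24 × 5/6 = 20.

k = 40, n = 20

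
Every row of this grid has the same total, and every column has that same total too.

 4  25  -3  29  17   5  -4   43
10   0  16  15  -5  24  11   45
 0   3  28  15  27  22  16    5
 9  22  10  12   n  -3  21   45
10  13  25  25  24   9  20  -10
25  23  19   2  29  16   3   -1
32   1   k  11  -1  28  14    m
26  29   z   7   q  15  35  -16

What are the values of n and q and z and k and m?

n = 0, q = 25, z = -5, k = 26, m = 5

Rows 1 and 2 both sum to 116, so that's the common total.
Row 4: 9 + 22 + 10 + 12 − 3 + 21 + 45 = 116, so its missing entry is 116 − 116 = 0.
Column 5: 17 − 5 + 27 + 0 + 24 + 29 − 1 = 91, so its missing entry is 116 − 91 = 25.
Column 8: 43 + 45 + 5 + 45 − 10 − 1 − 16 = 111, so its missing entry is 116 − 111 = 5.
Row 7: 32 + 1 + 11 − 1 + 28 + 14 + 5 = 90, so its missing entry is 116 − 90 = 26.
Row 8: 26 + 29 + 7 + 25 + 15 + 35 − 16 = 121, so its missing entry is 116 − 121 = -5.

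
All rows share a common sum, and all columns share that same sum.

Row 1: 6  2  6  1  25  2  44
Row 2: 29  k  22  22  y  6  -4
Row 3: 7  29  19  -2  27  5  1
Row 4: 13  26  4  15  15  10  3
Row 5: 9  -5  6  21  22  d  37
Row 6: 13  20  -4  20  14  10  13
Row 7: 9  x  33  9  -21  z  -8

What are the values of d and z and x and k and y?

Rows 1 and 3 both sum to 86, so that's the common total.
Column 5 has 25 + 27 + 15 + 22 + 14 − 21 = 82; the blank must be 86 − 82 = 4.
Row 2 has 29 + 22 + 22 + 4 + 6 − 4 = 79; the blank must be 86 − 79 = 7.
Column 2 has 2 + 7 + 29 + 26 − 5 + 20 = 79; the blank must be 86 − 79 = 7.
Row 7 has 9 + 7 + 33 + 9 − 21 − 8 = 29; the blank must be 86 − 29 = 57.
Row 5 has 9 − 5 + 6 + 21 + 22 + 37 = 90; the blank must be 86 − 90 = -4.

d = -4, z = 57, x = 7, k = 7, y = 4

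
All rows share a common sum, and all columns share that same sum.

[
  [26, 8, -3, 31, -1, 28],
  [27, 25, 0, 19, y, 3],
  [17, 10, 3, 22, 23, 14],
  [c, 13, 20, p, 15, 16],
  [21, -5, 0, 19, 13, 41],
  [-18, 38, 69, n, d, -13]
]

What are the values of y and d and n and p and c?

Rows 1 and 3 both sum to 89, so that's the common total.
Row 2 has 27 + 25 + 0 + 19 + 3 = 74; the blank must be 89 − 74 = 15.
Column 5 has -1 + 15 + 23 + 15 + 13 = 65; the blank must be 89 − 65 = 24.
Column 1 has 26 + 27 + 17 + 21 − 18 = 73; the blank must be 89 − 73 = 16.
Row 4 has 16 + 13 + 20 + 15 + 16 = 80; the blank must be 89 − 80 = 9.
Row 6 has -18 + 38 + 69 + 24 − 13 = 100; the blank must be 89 − 100 = -11.

y = 15, d = 24, n = -11, p = 9, c = 16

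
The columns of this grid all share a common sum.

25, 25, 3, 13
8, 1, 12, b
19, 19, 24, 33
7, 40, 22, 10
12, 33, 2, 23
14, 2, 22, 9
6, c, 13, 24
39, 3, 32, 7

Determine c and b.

c = 7, b = 11

Columns 1 and 3 both add up to 130, so every column sums to 130.
Column 2: 25 + 1 + 19 + 40 + 33 + 2 + 3 = 123, so the missing entry is 130 − 123 = 7.
Column 4: 13 + 33 + 10 + 23 + 9 + 24 + 7 = 119, so the missing entry is 130 − 119 = 11.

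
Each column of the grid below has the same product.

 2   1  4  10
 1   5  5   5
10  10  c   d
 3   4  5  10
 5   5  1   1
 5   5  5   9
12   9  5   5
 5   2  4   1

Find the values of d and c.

Columns 1 and 2 each multiply to 90000, so every column has product 90000.
Column 4: 10×5×10×1×9×5×1 = 22500, so the missing entry is 90000 ÷ 22500 = 4.
Column 3: 4×5×5×1×5×5×4 = 10000, so the missing entry is 90000 ÷ 10000 = 9.

d = 4, c = 9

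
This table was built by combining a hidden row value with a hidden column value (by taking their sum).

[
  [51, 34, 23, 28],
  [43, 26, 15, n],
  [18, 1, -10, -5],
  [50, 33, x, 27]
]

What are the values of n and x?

The difference between any two rows is the same in every column — this is an addition table with the headers hidden.
Row 2 minus row 1 is 43 − 51 = -8, so its entry in column 4 is 28 + (-8) = 20.
Row 4 minus row 1 is 50 − 51 = -1, so its entry in column 3 is 23 + (-1) = 22.

n = 20, x = 22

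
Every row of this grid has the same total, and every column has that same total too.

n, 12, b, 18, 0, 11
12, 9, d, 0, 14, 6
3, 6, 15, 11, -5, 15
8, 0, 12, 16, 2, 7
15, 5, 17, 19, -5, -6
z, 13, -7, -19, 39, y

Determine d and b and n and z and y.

Rows 3 and 4 both sum to 45, so that's the common total.
The known cells in column 6 total 33, leaving 45 − 33 = 12 for the blank.
The known cells in row 2 total 41, leaving 45 − 41 = 4 for the blank.
The known cells in column 3 total 41, leaving 45 − 41 = 4 for the blank.
The known cells in row 1 total 45, leaving 45 − 45 = 0 for the blank.
The known cells in row 6 total 38, leaving 45 − 38 = 7 for the blank.

d = 4, b = 4, n = 0, z = 7, y = 12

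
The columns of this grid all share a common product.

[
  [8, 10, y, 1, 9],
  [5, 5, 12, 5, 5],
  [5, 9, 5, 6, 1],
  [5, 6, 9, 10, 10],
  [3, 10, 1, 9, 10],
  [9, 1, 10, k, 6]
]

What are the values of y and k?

Columns 2 and 5 each multiply to 27000, so every column has product 27000.
Column 3: 12×5×9×1×10 = 5400, so the missing entry is 27000 ÷ 5400 = 5.
Column 4: 1×5×6×10×9 = 2700, so the missing entry is 27000 ÷ 2700 = 10.

y = 5, k = 10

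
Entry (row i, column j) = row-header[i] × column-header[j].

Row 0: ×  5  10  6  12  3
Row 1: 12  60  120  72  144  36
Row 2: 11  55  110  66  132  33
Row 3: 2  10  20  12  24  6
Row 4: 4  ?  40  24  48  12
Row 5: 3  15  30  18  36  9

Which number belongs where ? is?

20

4 × 5 = 20.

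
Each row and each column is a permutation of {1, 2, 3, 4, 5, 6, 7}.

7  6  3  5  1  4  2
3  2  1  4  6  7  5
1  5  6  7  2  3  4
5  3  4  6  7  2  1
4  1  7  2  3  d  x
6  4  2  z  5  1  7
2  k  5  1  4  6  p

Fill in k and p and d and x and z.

k = 7, p = 3, d = 5, x = 6, z = 3

Cell (7,2): column 2 already has {1, 2, 3, 4, 5, 6} → 7.
At (row 6, col 4): row 6 already has {1, 2, 4, 5, 6, 7}, so the value is 3.
For row 5, column 6: column 6 already has {1, 2, 3, 4, 6, 7}; that leaves 5.
Cell (5,7): row 5 already has {1, 2, 3, 4, 5, 7} → 6.
For row 7, column 7: row 7 already has {1, 2, 4, 5, 6, 7}; that leaves 3.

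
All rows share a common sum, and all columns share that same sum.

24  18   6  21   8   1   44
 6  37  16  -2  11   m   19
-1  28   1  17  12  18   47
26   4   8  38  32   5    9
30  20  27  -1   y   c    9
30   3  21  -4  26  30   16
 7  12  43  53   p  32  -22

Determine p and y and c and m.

p = -3, y = 36, c = 1, m = 35

Rows 1 and 3 both sum to 122, so that's the common total.
Row 7 has 7 + 12 + 43 + 53 + 32 − 22 = 125; the blank must be 122 − 125 = -3.
Column 5 has 8 + 11 + 12 + 32 + 26 − 3 = 86; the blank must be 122 − 86 = 36.
Row 5 has 30 + 20 + 27 − 1 + 36 + 9 = 121; the blank must be 122 − 121 = 1.
Row 2 has 6 + 37 + 16 − 2 + 11 + 19 = 87; the blank must be 122 − 87 = 35.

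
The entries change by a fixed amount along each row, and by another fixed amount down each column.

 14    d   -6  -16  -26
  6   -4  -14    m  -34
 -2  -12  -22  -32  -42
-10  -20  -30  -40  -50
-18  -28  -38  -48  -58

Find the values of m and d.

m = -24, d = 4

Along each row the entries change by -10 per step; down each column they change by -8.
Row 2: from 6 at column 1, stepping by -10 to column 4 gives -24.
Row 1: from 14 at column 1, stepping by -10 to column 2 gives 4.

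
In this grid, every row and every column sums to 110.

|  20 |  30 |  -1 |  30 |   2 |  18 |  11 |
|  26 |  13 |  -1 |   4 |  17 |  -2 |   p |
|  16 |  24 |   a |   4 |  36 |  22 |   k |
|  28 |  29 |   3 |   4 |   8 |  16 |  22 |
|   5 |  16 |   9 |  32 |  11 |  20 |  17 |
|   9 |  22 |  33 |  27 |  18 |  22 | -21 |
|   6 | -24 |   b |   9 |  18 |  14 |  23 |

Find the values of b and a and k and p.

Row 2: 26 + 13 − 1 + 4 + 17 − 2 = 57, so its missing entry is 110 − 57 = 53.
Row 7: 6 − 24 + 9 + 18 + 14 + 23 = 46, so its missing entry is 110 − 46 = 64.
Column 7: 11 + 53 + 22 + 17 − 21 + 23 = 105, so its missing entry is 110 − 105 = 5.
Row 3: 16 + 24 + 4 + 36 + 22 + 5 = 107, so its missing entry is 110 − 107 = 3.

b = 64, a = 3, k = 5, p = 53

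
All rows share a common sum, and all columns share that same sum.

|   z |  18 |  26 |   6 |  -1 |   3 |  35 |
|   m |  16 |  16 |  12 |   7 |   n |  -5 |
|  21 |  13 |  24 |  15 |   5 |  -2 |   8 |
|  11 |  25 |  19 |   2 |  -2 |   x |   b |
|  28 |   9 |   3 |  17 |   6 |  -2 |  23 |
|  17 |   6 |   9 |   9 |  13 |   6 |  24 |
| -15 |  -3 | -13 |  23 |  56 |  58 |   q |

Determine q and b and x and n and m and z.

q = -22, b = 21, x = 8, n = 13, m = 25, z = -3

Rows 3 and 5 both sum to 84, so that's the common total.
The known cells in row 1 total 87, leaving 84 − 87 = -3 for the blank.
The known cells in column 1 total 59, leaving 84 − 59 = 25 for the blank.
The known cells in row 2 total 71, leaving 84 − 71 = 13 for the blank.
The known cells in row 7 total 106, leaving 84 − 106 = -22 for the blank.
The known cells in column 7 total 63, leaving 84 − 63 = 21 for the blank.
The known cells in row 4 total 76, leaving 84 − 76 = 8 for the blank.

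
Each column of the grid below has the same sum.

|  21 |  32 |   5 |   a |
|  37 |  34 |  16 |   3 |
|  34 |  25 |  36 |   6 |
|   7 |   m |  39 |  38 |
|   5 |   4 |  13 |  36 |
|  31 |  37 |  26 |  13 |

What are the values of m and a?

Column 1 sums to 135 and so does column 3; that's the common total.
In column 2 the known cells total 132, leaving 135 − 132 = 3.
In column 4 the known cells total 96, leaving 135 − 96 = 39.

m = 3, a = 39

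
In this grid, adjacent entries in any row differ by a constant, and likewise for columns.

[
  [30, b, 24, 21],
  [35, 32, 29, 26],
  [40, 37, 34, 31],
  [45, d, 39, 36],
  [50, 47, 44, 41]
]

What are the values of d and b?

Along each row the entries change by -3 per step; down each column they change by 5.
Row 4: from 45 at column 1, stepping by -3 to column 2 gives 42.
Row 1: from 30 at column 1, stepping by -3 to column 2 gives 27.

d = 42, b = 27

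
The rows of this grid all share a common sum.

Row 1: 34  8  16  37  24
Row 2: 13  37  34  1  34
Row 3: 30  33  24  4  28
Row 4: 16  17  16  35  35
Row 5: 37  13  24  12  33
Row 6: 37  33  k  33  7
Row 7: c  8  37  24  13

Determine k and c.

The complete rows each total 119.
Row 6 is missing 119 − 110 = 9 (since 37 + 33 + 33 + 7 = 110).
Row 7 is missing 119 − 82 = 37 (since 8 + 37 + 24 + 13 = 82).

k = 9, c = 37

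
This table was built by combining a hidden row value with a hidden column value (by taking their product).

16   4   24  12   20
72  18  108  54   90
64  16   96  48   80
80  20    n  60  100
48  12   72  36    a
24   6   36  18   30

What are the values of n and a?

Each row is a constant multiple of every other row — this is a multiplication table with the headers hidden.
Row 4 is 60/12 = 5/1 times row 1, so its entry in column 3 is 24 × 5/1 = 120.
Row 5 is 36/12 = 3/1 times row 1, so its entry in column 5 is 20 × 3/1 = 60.

n = 120, a = 60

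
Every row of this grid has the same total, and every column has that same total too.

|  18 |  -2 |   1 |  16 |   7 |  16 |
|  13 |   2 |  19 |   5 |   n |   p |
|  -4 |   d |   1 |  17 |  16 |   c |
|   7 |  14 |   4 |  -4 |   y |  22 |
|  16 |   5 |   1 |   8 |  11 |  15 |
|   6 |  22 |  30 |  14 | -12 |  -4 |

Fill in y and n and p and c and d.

y = 13, n = 21, p = -4, c = 11, d = 15

Rows 1 and 5 both sum to 56, so that's the common total.
Column 2: -2 + 2 + 14 + 5 + 22 = 41, so its missing entry is 56 − 41 = 15.
Row 4: 7 + 14 + 4 − 4 + 22 = 43, so its missing entry is 56 − 43 = 13.
Column 5: 7 + 16 + 13 + 11 − 12 = 35, so its missing entry is 56 − 35 = 21.
Row 2: 13 + 2 + 19 + 5 + 21 = 60, so its missing entry is 56 − 60 = -4.
Row 3: -4 + 15 + 1 + 17 + 16 = 45, so its missing entry is 56 − 45 = 11.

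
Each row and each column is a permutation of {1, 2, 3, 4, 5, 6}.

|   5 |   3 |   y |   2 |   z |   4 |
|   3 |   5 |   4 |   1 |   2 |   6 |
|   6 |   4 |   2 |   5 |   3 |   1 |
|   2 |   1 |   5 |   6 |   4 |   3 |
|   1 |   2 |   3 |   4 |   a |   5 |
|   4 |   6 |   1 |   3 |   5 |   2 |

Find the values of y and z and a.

y = 6, z = 1, a = 6

Cell (5,5): row 5 already has {1, 2, 3, 4, 5} → 6.
For row 1, column 3: column 3 already has {1, 2, 3, 4, 5}; that leaves 6.
For row 1, column 5: row 1 already has {2, 3, 4, 5, 6}; that leaves 1.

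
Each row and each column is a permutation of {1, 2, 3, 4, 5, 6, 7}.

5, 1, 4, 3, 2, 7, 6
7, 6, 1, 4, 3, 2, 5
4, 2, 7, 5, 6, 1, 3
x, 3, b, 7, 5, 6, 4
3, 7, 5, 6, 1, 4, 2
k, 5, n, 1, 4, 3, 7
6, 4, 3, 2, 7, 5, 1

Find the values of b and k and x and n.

b = 2, k = 2, x = 1, n = 6

At (row 4, col 3): row 4 is missing {1, 2} and column 3 is missing {2, 6}, so the value is 2.
For row 6, column 3: column 3 already has {1, 2, 3, 4, 5, 7}; that leaves 6.
At (row 6, col 1): row 6 already has {1, 3, 4, 5, 6, 7}, so the value is 2.
Cell (4,1): row 4 already has {2, 3, 4, 5, 6, 7} → 1.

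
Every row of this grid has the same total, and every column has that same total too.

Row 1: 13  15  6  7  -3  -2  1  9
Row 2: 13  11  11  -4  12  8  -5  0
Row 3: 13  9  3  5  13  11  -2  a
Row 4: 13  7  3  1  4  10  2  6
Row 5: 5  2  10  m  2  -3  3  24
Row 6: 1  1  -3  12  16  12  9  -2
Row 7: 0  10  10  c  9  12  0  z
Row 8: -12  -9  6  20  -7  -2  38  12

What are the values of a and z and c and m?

Rows 1 and 2 both sum to 46, so that's the common total.
Row 3: 13 + 9 + 3 + 5 + 13 + 11 − 2 = 52, so its missing entry is 46 − 52 = -6.
Column 8: 9 + 0 − 6 + 6 + 24 − 2 + 12 = 43, so its missing entry is 46 − 43 = 3.
Row 7: 0 + 10 + 10 + 9 + 12 + 0 + 3 = 44, so its missing entry is 46 − 44 = 2.
Row 5: 5 + 2 + 10 + 2 − 3 + 3 + 24 = 43, so its missing entry is 46 − 43 = 3.

a = -6, z = 3, c = 2, m = 3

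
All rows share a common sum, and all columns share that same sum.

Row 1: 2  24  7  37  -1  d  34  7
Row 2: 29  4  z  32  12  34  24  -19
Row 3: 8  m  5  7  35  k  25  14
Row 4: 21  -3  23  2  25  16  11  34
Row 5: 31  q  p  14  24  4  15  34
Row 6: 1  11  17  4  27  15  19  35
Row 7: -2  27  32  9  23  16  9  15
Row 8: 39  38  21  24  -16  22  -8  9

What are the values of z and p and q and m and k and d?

z = 13, p = 11, q = -4, m = 32, k = 3, d = 19

Rows 4 and 6 both sum to 129, so that's the common total.
Row 2 has 29 + 4 + 32 + 12 + 34 + 24 − 19 = 116; the blank must be 129 − 116 = 13.
Column 3 has 7 + 13 + 5 + 23 + 17 + 32 + 21 = 118; the blank must be 129 − 118 = 11.
Row 1 has 2 + 24 + 7 + 37 − 1 + 34 + 7 = 110; the blank must be 129 − 110 = 19.
Column 6 has 19 + 34 + 16 + 4 + 15 + 16 + 22 = 126; the blank must be 129 − 126 = 3.
Row 3 has 8 + 5 + 7 + 35 + 3 + 25 + 14 = 97; the blank must be 129 − 97 = 32.
Row 5 has 31 + 11 + 14 + 24 + 4 + 15 + 34 = 133; the blank must be 129 − 133 = -4.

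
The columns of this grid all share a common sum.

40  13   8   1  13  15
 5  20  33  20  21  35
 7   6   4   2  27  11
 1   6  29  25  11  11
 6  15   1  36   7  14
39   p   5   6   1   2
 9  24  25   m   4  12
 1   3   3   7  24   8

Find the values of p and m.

Column 3 sums to 108 and so does column 5; that's the common total.
In column 2 the known cells total 87, leaving 108 − 87 = 21.
In column 4 the known cells total 97, leaving 108 − 97 = 11.

p = 21, m = 11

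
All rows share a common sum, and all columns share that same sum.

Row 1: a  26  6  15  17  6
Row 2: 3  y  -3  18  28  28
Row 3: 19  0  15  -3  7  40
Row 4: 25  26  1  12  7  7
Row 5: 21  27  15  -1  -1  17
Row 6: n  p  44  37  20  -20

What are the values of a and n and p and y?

Rows 3 and 4 both sum to 78, so that's the common total.
Row 2: 3 − 3 + 18 + 28 + 28 = 74, so its missing entry is 78 − 74 = 4.
Column 2: 26 + 4 + 0 + 26 + 27 = 83, so its missing entry is 78 − 83 = -5.
Row 6: -5 + 44 + 37 + 20 − 20 = 76, so its missing entry is 78 − 76 = 2.
Row 1: 26 + 6 + 15 + 17 + 6 = 70, so its missing entry is 78 − 70 = 8.

a = 8, n = 2, p = -5, y = 4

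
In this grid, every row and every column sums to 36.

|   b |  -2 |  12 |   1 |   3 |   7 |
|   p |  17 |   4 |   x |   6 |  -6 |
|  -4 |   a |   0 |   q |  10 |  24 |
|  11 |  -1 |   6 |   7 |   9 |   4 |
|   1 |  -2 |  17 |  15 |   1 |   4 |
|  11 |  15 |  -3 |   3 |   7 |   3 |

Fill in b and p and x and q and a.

Column 2: -2 + 17 − 1 − 2 + 15 = 27, so its missing entry is 36 − 27 = 9.
Row 1: -2 + 12 + 1 + 3 + 7 = 21, so its missing entry is 36 − 21 = 15.
Row 3: -4 + 9 + 0 + 10 + 24 = 39, so its missing entry is 36 − 39 = -3.
Column 1: 15 − 4 + 11 + 1 + 11 = 34, so its missing entry is 36 − 34 = 2.
Row 2: 2 + 17 + 4 + 6 − 6 = 23, so its missing entry is 36 − 23 = 13.

b = 15, p = 2, x = 13, q = -3, a = 9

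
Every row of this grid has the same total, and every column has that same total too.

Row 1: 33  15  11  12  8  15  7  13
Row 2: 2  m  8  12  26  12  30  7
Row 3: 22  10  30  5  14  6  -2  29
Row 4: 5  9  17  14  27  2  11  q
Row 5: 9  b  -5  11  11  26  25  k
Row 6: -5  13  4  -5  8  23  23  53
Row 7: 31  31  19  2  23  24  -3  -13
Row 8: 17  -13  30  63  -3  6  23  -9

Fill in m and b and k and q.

m = 17, b = 32, k = 5, q = 29

Rows 1 and 3 both sum to 114, so that's the common total.
Row 4: 5 + 9 + 17 + 14 + 27 + 2 + 11 = 85, so its missing entry is 114 − 85 = 29.
Row 2: 2 + 8 + 12 + 26 + 12 + 30 + 7 = 97, so its missing entry is 114 − 97 = 17.
Column 2: 15 + 17 + 10 + 9 + 13 + 31 − 13 = 82, so its missing entry is 114 − 82 = 32.
Row 5: 9 + 32 − 5 + 11 + 11 + 26 + 25 = 109, so its missing entry is 114 − 109 = 5.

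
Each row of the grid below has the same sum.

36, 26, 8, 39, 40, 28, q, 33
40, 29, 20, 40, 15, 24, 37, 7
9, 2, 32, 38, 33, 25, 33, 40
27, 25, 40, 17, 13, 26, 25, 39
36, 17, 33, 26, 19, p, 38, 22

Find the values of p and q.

Row 2 sums to 212 and so does row 4; that's the common total.
In row 5 the known cells total 191, leaving 212 − 191 = 21.
In row 1 the known cells total 210, leaving 212 − 210 = 2.

p = 21, q = 2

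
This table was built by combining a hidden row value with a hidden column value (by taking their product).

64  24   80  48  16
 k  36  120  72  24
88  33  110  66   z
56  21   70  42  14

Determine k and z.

k = 96, z = 22

Each row is a constant multiple of every other row — this is a multiplication table with the headers hidden.
Row 2 is 72/48 = 3/2 times row 1, so its entry in column 1 is 64 × 3/2 = 96.
Row 3 is 66/48 = 11/8 times row 1, so its entry in column 5 is 16 × 11/8 = 22.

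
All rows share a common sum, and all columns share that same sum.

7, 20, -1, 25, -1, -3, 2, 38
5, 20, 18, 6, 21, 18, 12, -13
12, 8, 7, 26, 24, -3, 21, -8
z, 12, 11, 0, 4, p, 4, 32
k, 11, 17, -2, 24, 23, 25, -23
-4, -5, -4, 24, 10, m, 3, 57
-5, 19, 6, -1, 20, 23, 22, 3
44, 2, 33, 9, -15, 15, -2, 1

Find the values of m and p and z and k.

Rows 1 and 2 both sum to 87, so that's the common total.
Row 5: 11 + 17 − 2 + 24 + 23 + 25 − 23 = 75, so its missing entry is 87 − 75 = 12.
Row 6: -4 − 5 − 4 + 24 + 10 + 3 + 57 = 81, so its missing entry is 87 − 81 = 6.
Column 6: -3 + 18 − 3 + 23 + 6 + 23 + 15 = 79, so its missing entry is 87 − 79 = 8.
Row 4: 12 + 11 + 0 + 4 + 8 + 4 + 32 = 71, so its missing entry is 87 − 71 = 16.

m = 6, p = 8, z = 16, k = 12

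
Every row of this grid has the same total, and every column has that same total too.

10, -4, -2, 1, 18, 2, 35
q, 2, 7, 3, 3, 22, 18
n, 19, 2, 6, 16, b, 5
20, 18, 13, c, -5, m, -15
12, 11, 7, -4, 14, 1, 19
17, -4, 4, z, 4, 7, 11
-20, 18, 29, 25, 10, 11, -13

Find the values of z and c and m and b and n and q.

Rows 1 and 5 both sum to 60, so that's the common total.
Row 2 has 2 + 7 + 3 + 3 + 22 + 18 = 55; the blank must be 60 − 55 = 5.
Column 1 has 10 + 5 + 20 + 12 + 17 − 20 = 44; the blank must be 60 − 44 = 16.
Row 6 has 17 − 4 + 4 + 4 + 7 + 11 = 39; the blank must be 60 − 39 = 21.
Column 4 has 1 + 3 + 6 − 4 + 21 + 25 = 52; the blank must be 60 − 52 = 8.
Row 3 has 16 + 19 + 2 + 6 + 16 + 5 = 64; the blank must be 60 − 64 = -4.
Row 4 has 20 + 18 + 13 + 8 − 5 − 15 = 39; the blank must be 60 − 39 = 21.

z = 21, c = 8, m = 21, b = -4, n = 16, q = 5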